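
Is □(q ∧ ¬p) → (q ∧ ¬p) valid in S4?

Valid in S4

Tableau for the negation ¬(□(q ∧ ¬p) → (q ∧ ¬p)):
1. ¬(□(q ∧ ¬p) → (q ∧ ¬p)), u
2. □(q ∧ ¬p), u
3. ¬(q ∧ ¬p), u
4. q ∧ ¬p, u
5. q, u
6. ¬p, u
7. p, u
Accessibility: uRu
Branch closes: p and ¬p both at u.
All branches of the negation close; one closing branch shown above.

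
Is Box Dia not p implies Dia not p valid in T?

Tableau for the negation not (Box Dia not p implies Dia not p):
1. not (Box Dia not p implies Dia not p), 0
2. Box Dia not p, 0
3. not Dia not p, 0
4. Dia not p, 0
5. p, 0
6. not p, 1
7. Dia not p, 1
8. p, 1
Accessibility: 0R0, 0R1, 1R1
Branch closes: p and not p both at 1.
Every branch of the negation's tableau closes; the branch above is one of them.

Yes, valid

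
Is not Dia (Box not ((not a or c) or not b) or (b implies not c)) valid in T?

Tableau for the negation Dia (Box not ((not a or c) or not b) or (b implies not c)):
1. Dia (Box not ((not a or c) or not b) or (b implies not c)), w0
2. Box not ((not a or c) or not b) or (b implies not c), w1
3. b implies not c, w1
4. not c, w1
Accessibility: w0Rw0, w0Rw1, w1Rw1
The negation has an open branch (countermodel exists).

No, not valid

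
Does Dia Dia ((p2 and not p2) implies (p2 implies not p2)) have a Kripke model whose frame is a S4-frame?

1. Dia Dia ((p2 and not p2) implies (p2 implies not p2)), 0
2. Dia ((p2 and not p2) implies (p2 implies not p2)), 1
3. (p2 and not p2) implies (p2 implies not p2), 2
4. p2 implies not p2, 2
5. not p2, 2
Accessibility: 0R0, 0R1, 0R2, 1R1, 1R2, 2R2

Satisfiable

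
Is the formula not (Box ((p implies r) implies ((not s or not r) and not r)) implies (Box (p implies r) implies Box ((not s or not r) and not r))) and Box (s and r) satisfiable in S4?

1. not (Box ((p implies r) implies ((not s or not r) and not r)) implies (Box (p implies r) implies Box ((not s or not r) and not r))) and Box (s and r), 0
2. not (Box ((p implies r) implies ((not s or not r) and not r)) implies (Box (p implies r) implies Box ((not s or not r) and not r))), 0
3. Box (s and r), 0
4. Box ((p implies r) implies ((not s or not r) and not r)), 0
5. not (Box (p implies r) implies Box ((not s or not r) and not r)), 0
6. Box (p implies r), 0
7. not Box ((not s or not r) and not r), 0
8. s and r, 0
9. s, 0
10. r, 0
11. (p implies r) implies ((not s or not r) and not r), 0
12. p implies r, 0
13. (not s or not r) and not r, 0
14. not s or not r, 0
15. not r, 0
Accessibility: 0R0
Branch closes: r and not r both at 0.
(One branch shown.) All branches close.

Unsatisfiable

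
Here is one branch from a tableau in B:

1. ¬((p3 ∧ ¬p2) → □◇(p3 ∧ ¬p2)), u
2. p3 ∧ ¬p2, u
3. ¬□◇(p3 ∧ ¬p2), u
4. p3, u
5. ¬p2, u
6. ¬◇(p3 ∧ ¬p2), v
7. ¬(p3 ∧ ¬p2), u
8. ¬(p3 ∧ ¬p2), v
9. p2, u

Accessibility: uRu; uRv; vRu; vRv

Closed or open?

Yes, closed

Both p2 and ¬p2 appear at u.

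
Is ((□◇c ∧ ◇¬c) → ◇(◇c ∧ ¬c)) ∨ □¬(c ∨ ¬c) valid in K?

Tableau for the negation ¬(((□◇c ∧ ◇¬c) → ◇(◇c ∧ ¬c)) ∨ □¬(c ∨ ¬c)):
1. ¬(((□◇c ∧ ◇¬c) → ◇(◇c ∧ ¬c)) ∨ □¬(c ∨ ¬c)), w0
2. ¬((□◇c ∧ ◇¬c) → ◇(◇c ∧ ¬c)), w0
3. ¬□¬(c ∨ ¬c), w0
4. □◇c ∧ ◇¬c, w0
5. ¬◇(◇c ∧ ¬c), w0
6. □◇c, w0
7. ◇¬c, w0
8. c ∨ ¬c, w1
9. ¬(◇c ∧ ¬c), w1
10. ◇c, w1
11. c, w1
12. ¬c, w2
13. ¬(◇c ∧ ¬c), w2
14. ◇c, w2
15. ¬◇c, w2
16. c, w3
17. c, w4
18. ¬c, w4
Accessibility: w0Rw1, w0Rw2, w1Rw3, w2Rw4
Branch closes: c and ¬c both at w4.
All branches of the negation close; one closing branch shown above.

Valid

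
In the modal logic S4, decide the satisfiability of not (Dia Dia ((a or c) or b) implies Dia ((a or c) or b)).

Unsatisfiable

1. not (Dia Dia ((a or c) or b) implies Dia ((a or c) or b)), u
2. Dia Dia ((a or c) or b), u
3. not Dia ((a or c) or b), u
4. not ((a or c) or b), u
5. not (a or c), u
6. not b, u
7. not a, u
8. not c, u
9. Dia ((a or c) or b), v
10. not ((a or c) or b), v
11. not (a or c), v
12. not b, v
13. not a, v
14. not c, v
15. (a or c) or b, w
16. not ((a or c) or b), w
17. not (a or c), w
18. not b, w
19. not a, w
20. not c, w
21. a or c, w
22. c, w
Accessibility: uRu, uRv, uRw, vRv, vRw, wRw
Branch closes: c and not c both at w.
All branches of the tableau close; one closing branch shown above.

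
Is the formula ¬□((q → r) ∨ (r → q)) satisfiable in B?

No, unsatisfiable

1. ¬□((q → r) ∨ (r → q)), 0
2. ¬((q → r) ∨ (r → q)), 1   [¬□-rule on 1: fresh world 1, 0R1]
3. ¬(q → r), 1   [¬∨-rule on 2]
4. ¬(r → q), 1   [¬∨-rule on 2]
5. q, 1   [¬→-rule on 3]
6. ¬r, 1   [¬→-rule on 3]
7. r, 1   [¬→-rule on 4]
8. ¬q, 1   [¬→-rule on 4]
Accessibility: 0R0, 0R1, 1R0, 1R1
Branch closes: r and ¬r both at 1.
All branches of the tableau close; one closing branch shown above.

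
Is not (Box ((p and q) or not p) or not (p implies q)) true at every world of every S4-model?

Tableau for the negation Box ((p and q) or not p) or not (p implies q):
1. Box ((p and q) or not p) or not (p implies q), w0
2. not (p implies q), w0
3. p, w0
4. not q, w0
Accessibility: w0Rw0
The negation has an open branch (countermodel exists).

Invalid (countermodel exists)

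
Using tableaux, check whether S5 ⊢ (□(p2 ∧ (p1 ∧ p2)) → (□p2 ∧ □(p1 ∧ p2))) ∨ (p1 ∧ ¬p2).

Tableau for the negation ¬((□(p2 ∧ (p1 ∧ p2)) → (□p2 ∧ □(p1 ∧ p2))) ∨ (p1 ∧ ¬p2)):
1. ¬((□(p2 ∧ (p1 ∧ p2)) → (□p2 ∧ □(p1 ∧ p2))) ∨ (p1 ∧ ¬p2)), 0
2. ¬(□(p2 ∧ (p1 ∧ p2)) → (□p2 ∧ □(p1 ∧ p2))), 0
3. ¬(p1 ∧ ¬p2), 0
4. □(p2 ∧ (p1 ∧ p2)), 0
5. ¬(□p2 ∧ □(p1 ∧ p2)), 0
6. p2 ∧ (p1 ∧ p2), 0
7. p2, 0
8. p1 ∧ p2, 0
9. p1, 0
10. ¬□(p1 ∧ p2), 0
11. ¬(p1 ∧ p2), 1
12. p2 ∧ (p1 ∧ p2), 1
13. p2, 1
14. p1 ∧ p2, 1
15. p1, 1
16. ¬p2, 1
Accessibility: 0R0, 0R1, 1R0, 1R1
Branch closes: p2 and ¬p2 both at 1.
All branches of the negation close; one closing branch shown above.

Yes, valid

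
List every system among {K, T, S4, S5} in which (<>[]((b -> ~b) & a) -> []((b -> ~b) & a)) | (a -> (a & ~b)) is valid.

S5

S4-tableau for the negation ~((<>[]((b -> ~b) & a) -> []((b -> ~b) & a)) | (a -> (a & ~b))):
1. ~((<>[]((b -> ~b) & a) -> []((b -> ~b) & a)) | (a -> (a & ~b))), w0
2. ~(<>[]((b -> ~b) & a) -> []((b -> ~b) & a)), w0
3. ~(a -> (a & ~b)), w0
4. <>[]((b -> ~b) & a), w0
5. ~[]((b -> ~b) & a), w0
6. a, w0
7. ~(a & ~b), w0
8. b, w0
9. []((b -> ~b) & a), w1
10. (b -> ~b) & a, w1
11. b -> ~b, w1
12. a, w1
13. ~b, w1
14. ~((b -> ~b) & a), w2
15. ~a, w2
Accessibility: w0Rw0, w0Rw1, w0Rw2, w1Rw1, w2Rw2
Complete open branch: countermodel on an S4-frame, so not valid in S4, nor in K, T (the same frame is also a K-frame and a T-frame).
S5-tableau for the negation ~((<>[]((b -> ~b) & a) -> []((b -> ~b) & a)) | (a -> (a & ~b))):
1. ~((<>[]((b -> ~b) & a) -> []((b -> ~b) & a)) | (a -> (a & ~b))), w0
2. ~(<>[]((b -> ~b) & a) -> []((b -> ~b) & a)), w0
3. ~(a -> (a & ~b)), w0
4. <>[]((b -> ~b) & a), w0
5. ~[]((b -> ~b) & a), w0
6. a, w0
7. ~(a & ~b), w0
8. b, w0
9. []((b -> ~b) & a), w1
10. (b -> ~b) & a, w0
11. b -> ~b, w0
12. (b -> ~b) & a, w1
13. b -> ~b, w1
14. a, w1
15. ~b, w0
Accessibility: w0Rw0, w0Rw1, w1Rw0, w1Rw1
Branch closes: b and ~b both at w0.
Every branch closes (one shown): valid in S5.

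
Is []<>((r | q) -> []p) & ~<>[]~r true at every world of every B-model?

No, not valid

Tableau for the negation ~([]<>((r | q) -> []p) & ~<>[]~r):
1. ~([]<>((r | q) -> []p) & ~<>[]~r), u
2. <>[]~r, u
3. []~r, v
4. ~r, u
5. ~r, v
Accessibility: uRu, uRv, vRu, vRv
The negation has an open branch (countermodel exists).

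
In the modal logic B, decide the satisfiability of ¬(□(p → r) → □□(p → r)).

1. ¬(□(p → r) → □□(p → r)), u
2. □(p → r), u
3. ¬□□(p → r), u
4. p → r, u
5. r, u
6. ¬□(p → r), v
7. p → r, v
8. r, v
9. ¬(p → r), w
10. p, w
11. ¬r, w
Accessibility: uRu, uRv, vRu, vRv, vRw, wRv, wRw

Satisfiable (open branch found)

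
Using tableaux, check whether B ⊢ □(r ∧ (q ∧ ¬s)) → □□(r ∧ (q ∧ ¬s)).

Not valid

Tableau for the negation ¬(□(r ∧ (q ∧ ¬s)) → □□(r ∧ (q ∧ ¬s))):
1. ¬(□(r ∧ (q ∧ ¬s)) → □□(r ∧ (q ∧ ¬s))), w0
2. □(r ∧ (q ∧ ¬s)), w0   [¬→-rule on 1]
3. ¬□□(r ∧ (q ∧ ¬s)), w0   [¬→-rule on 1]
4. r ∧ (q ∧ ¬s), w0   [□-rule on 2 via w0Rw0]
5. r, w0   [∧-rule on 4]
6. q ∧ ¬s, w0   [∧-rule on 4]
7. q, w0   [∧-rule on 6]
8. ¬s, w0   [∧-rule on 6]
9. ¬□(r ∧ (q ∧ ¬s)), w1   [¬□-rule on 3: fresh world w1, w0Rw1]
10. r ∧ (q ∧ ¬s), w1   [□-rule on 2 via w0Rw1]
11. r, w1   [∧-rule on 10]
12. q ∧ ¬s, w1   [∧-rule on 10]
13. q, w1   [∧-rule on 12]
14. ¬s, w1   [∧-rule on 12]
15. ¬(r ∧ (q ∧ ¬s)), w2   [¬□-rule on 9: fresh world w2, w1Rw2]
16. ¬(q ∧ ¬s), w2   [¬∧-rule on 15 (branches; this branch)]
17. s, w2   [¬∧-rule on 16 (branches; this branch)]
Accessibility: w0Rw0, w0Rw1, w1Rw0, w1Rw1, w1Rw2, w2Rw1, w2Rw2
The negation has an open branch (countermodel exists).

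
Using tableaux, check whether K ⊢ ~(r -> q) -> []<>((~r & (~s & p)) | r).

Invalid (countermodel exists)

Tableau for the negation ~(~(r -> q) -> []<>((~r & (~s & p)) | r)):
1. ~(~(r -> q) -> []<>((~r & (~s & p)) | r)), w0
2. ~(r -> q), w0
3. ~[]<>((~r & (~s & p)) | r), w0
4. r, w0
5. ~q, w0
6. ~<>((~r & (~s & p)) | r), w1
Accessibility: w0Rw1
The negation has an open branch (countermodel exists).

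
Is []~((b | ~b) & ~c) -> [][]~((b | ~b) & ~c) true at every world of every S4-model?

Valid

Tableau for the negation ~([]~((b | ~b) & ~c) -> [][]~((b | ~b) & ~c)):
1. ~([]~((b | ~b) & ~c) -> [][]~((b | ~b) & ~c)), w0
2. []~((b | ~b) & ~c), w0
3. ~[][]~((b | ~b) & ~c), w0
4. ~((b | ~b) & ~c), w0
5. c, w0
6. ~[]~((b | ~b) & ~c), w1
7. ~((b | ~b) & ~c), w1
8. c, w1
9. (b | ~b) & ~c, w2
10. b | ~b, w2
11. ~c, w2
12. ~((b | ~b) & ~c), w2
13. ~b, w2
14. ~(b | ~b), w2
15. b, w2
Accessibility: w0Rw0, w0Rw1, w0Rw2, w1Rw1, w1Rw2, w2Rw2
Branch closes: b and ~b both at w2.
All branches of the negation close; one closing branch shown above.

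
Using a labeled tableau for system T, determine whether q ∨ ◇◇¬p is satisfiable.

1. q ∨ ◇◇¬p, w0
2. ◇◇¬p, w0
3. ◇¬p, w1
4. ¬p, w2
Accessibility: w0Rw0, w0Rw1, w1Rw1, w1Rw2, w2Rw2

Satisfiable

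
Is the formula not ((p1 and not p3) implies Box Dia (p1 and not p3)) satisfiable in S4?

Satisfiable (open branch found)

1. not ((p1 and not p3) implies Box Dia (p1 and not p3)), w0
2. p1 and not p3, w0
3. not Box Dia (p1 and not p3), w0
4. p1, w0
5. not p3, w0
6. not Dia (p1 and not p3), w1
7. not (p1 and not p3), w1
8. p3, w1
Accessibility: w0Rw0, w0Rw1, w1Rw1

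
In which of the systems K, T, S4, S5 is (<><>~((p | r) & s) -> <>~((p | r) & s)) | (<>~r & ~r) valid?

S4, S5

T-tableau for the negation ~((<><>~((p | r) & s) -> <>~((p | r) & s)) | (<>~r & ~r)):
1. ~((<><>~((p | r) & s) -> <>~((p | r) & s)) | (<>~r & ~r)), u
2. ~(<><>~((p | r) & s) -> <>~((p | r) & s)), u
3. ~(<>~r & ~r), u
4. <><>~((p | r) & s), u
5. ~<>~((p | r) & s), u
6. (p | r) & s, u
7. p | r, u
8. s, u
9. r, u
10. <>~((p | r) & s), v
11. (p | r) & s, v
12. p | r, v
13. s, v
14. r, v
15. ~((p | r) & s), w
16. ~s, w
Accessibility: uRu, uRv, vRv, vRw, wRw
Complete open branch: countermodel on a T-frame, so not valid in T, nor in K (the same frame is also a K-frame).
S4-tableau for the negation ~((<><>~((p | r) & s) -> <>~((p | r) & s)) | (<>~r & ~r)):
1. ~((<><>~((p | r) & s) -> <>~((p | r) & s)) | (<>~r & ~r)), u
2. ~(<><>~((p | r) & s) -> <>~((p | r) & s)), u
3. ~(<>~r & ~r), u
4. <><>~((p | r) & s), u
5. ~<>~((p | r) & s), u
6. (p | r) & s, u
7. p | r, u
8. s, u
9. ~<>~r, u
10. r, u
11. <>~((p | r) & s), v
12. (p | r) & s, v
13. p | r, v
14. s, v
15. r, v
16. ~((p | r) & s), w
17. (p | r) & s, w
18. p | r, w
19. s, w
20. r, w
21. ~(p | r), w
22. ~p, w
23. ~r, w
Accessibility: uRu, uRv, uRw, vRv, vRw, wRw
Branch closes: r and ~r both at w.
Every branch closes (one shown): valid in S4, hence also in S5 (every theorem of S4 is a theorem of S5).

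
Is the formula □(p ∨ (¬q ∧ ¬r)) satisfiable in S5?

Satisfiable (open branch found)

1. □(p ∨ (¬q ∧ ¬r)), w0
2. p ∨ (¬q ∧ ¬r), w0   [□-rule on 1 via w0Rw0]
3. ¬q ∧ ¬r, w0   [∨-rule on 2 (branches; this branch)]
4. ¬q, w0   [∧-rule on 3]
5. ¬r, w0   [∧-rule on 3]
Accessibility: w0Rw0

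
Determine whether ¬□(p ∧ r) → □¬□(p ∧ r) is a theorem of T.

No, not valid

Tableau for the negation ¬(¬□(p ∧ r) → □¬□(p ∧ r)):
1. ¬(¬□(p ∧ r) → □¬□(p ∧ r)), w0
2. ¬□(p ∧ r), w0   [¬→-rule on 1]
3. ¬□¬□(p ∧ r), w0   [¬→-rule on 1]
4. ¬(p ∧ r), w1   [¬□-rule on 2: fresh world w1, w0Rw1]
5. ¬r, w1   [¬∧-rule on 4 (branches; this branch)]
6. □(p ∧ r), w2   [¬□-rule on 3: fresh world w2, w0Rw2]
7. p ∧ r, w2   [□-rule on 6 via w2Rw2]
8. p, w2   [∧-rule on 7]
9. r, w2   [∧-rule on 7]
Accessibility: w0Rw0, w0Rw1, w0Rw2, w1Rw1, w2Rw2
The negation has an open branch (countermodel exists).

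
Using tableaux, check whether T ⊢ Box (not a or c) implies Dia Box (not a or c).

Tableau for the negation not (Box (not a or c) implies Dia Box (not a or c)):
1. not (Box (not a or c) implies Dia Box (not a or c)), w0
2. Box (not a or c), w0
3. not Dia Box (not a or c), w0
4. not a or c, w0
5. not Box (not a or c), w0
6. c, w0
7. not (not a or c), w1
8. a, w1
9. not c, w1
10. not a or c, w1
11. not Box (not a or c), w1
12. c, w1
Accessibility: w0Rw0, w0Rw1, w1Rw1
Branch closes: c and not c both at w1.
All branches of the negation close; one closing branch shown above.

Yes, valid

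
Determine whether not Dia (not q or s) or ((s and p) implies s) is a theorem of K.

Yes, valid

Tableau for the negation not (not Dia (not q or s) or ((s and p) implies s)):
1. not (not Dia (not q or s) or ((s and p) implies s)), 0
2. Dia (not q or s), 0
3. not ((s and p) implies s), 0
4. s and p, 0
5. not s, 0
6. s, 0
7. p, 0
Branch closes: s and not s both at 0.
All branches of the negation close; one closing branch shown above.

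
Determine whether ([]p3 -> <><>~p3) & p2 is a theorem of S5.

Tableau for the negation ~(([]p3 -> <><>~p3) & p2):
1. ~(([]p3 -> <><>~p3) & p2), w0
2. ~p2, w0   [~&-rule on 1 (branches; this branch)]
Accessibility: w0Rw0
The negation has an open branch (countermodel exists).

Not valid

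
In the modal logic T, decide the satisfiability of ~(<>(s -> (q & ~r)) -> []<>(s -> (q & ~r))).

1. ~(<>(s -> (q & ~r)) -> []<>(s -> (q & ~r))), w0
2. <>(s -> (q & ~r)), w0
3. ~[]<>(s -> (q & ~r)), w0
4. s -> (q & ~r), w1
5. q & ~r, w1
6. q, w1
7. ~r, w1
8. ~<>(s -> (q & ~r)), w2
9. ~(s -> (q & ~r)), w2
10. s, w2
11. ~(q & ~r), w2
12. r, w2
Accessibility: w0Rw0, w0Rw1, w0Rw2, w1Rw1, w2Rw2

Satisfiable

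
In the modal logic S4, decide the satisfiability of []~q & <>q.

1. []~q & <>q, 0
2. []~q, 0
3. <>q, 0
4. ~q, 0
5. q, 1
6. ~q, 1
Accessibility: 0R0, 0R1, 1R1
Branch closes: q and ~q both at 1.
(One branch shown.) All branches close.

No, unsatisfiable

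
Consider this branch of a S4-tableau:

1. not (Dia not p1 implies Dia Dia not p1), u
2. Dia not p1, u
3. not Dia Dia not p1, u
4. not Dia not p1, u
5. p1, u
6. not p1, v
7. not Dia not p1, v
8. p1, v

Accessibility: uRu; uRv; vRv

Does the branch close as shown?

Yes, closed

Both p1 and not p1 appear at v.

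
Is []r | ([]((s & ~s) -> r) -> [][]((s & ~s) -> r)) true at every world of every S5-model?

Valid

Tableau for the negation ~([]r | ([]((s & ~s) -> r) -> [][]((s & ~s) -> r))):
1. ~([]r | ([]((s & ~s) -> r) -> [][]((s & ~s) -> r))), 0
2. ~[]r, 0
3. ~([]((s & ~s) -> r) -> [][]((s & ~s) -> r)), 0
4. []((s & ~s) -> r), 0
5. ~[][]((s & ~s) -> r), 0
6. (s & ~s) -> r, 0
7. ~(s & ~s), 0
8. s, 0
9. ~r, 1
10. (s & ~s) -> r, 1
11. ~(s & ~s), 1
12. s, 1
13. ~[]((s & ~s) -> r), 2
14. (s & ~s) -> r, 2
15. ~(s & ~s), 2
16. s, 2
17. ~((s & ~s) -> r), 3
18. s & ~s, 3
19. ~r, 3
20. s, 3
21. ~s, 3
Accessibility: 0R0, 0R1, 0R2, 0R3, 1R0, 1R1, 1R2, 1R3, 2R0, 2R1, 2R2, 2R3, 3R0, 3R1, 3R2, 3R3
Branch closes: s and ~s both at 3.
All branches of the negation close; one closing branch shown above.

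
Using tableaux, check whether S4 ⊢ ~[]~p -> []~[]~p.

Tableau for the negation ~(~[]~p -> []~[]~p):
1. ~(~[]~p -> []~[]~p), u
2. ~[]~p, u
3. ~[]~[]~p, u
4. p, v
5. []~p, w
6. ~p, w
Accessibility: uRu, uRv, uRw, vRv, wRw
The negation has an open branch (countermodel exists).

Not valid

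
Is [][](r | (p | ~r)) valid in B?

Tableau for the negation ~[][](r | (p | ~r)):
1. ~[][](r | (p | ~r)), u
2. ~[](r | (p | ~r)), v
3. ~(r | (p | ~r)), w
4. ~r, w
5. ~(p | ~r), w
6. ~p, w
7. r, w
Accessibility: uRu, uRv, vRu, vRv, vRw, wRv, wRw
Branch closes: r and ~r both at w.
All branches of the negation close; one closing branch shown above.

Valid in B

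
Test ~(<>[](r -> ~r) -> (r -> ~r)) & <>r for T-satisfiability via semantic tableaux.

1. ~(<>[](r -> ~r) -> (r -> ~r)) & <>r, 0
2. ~(<>[](r -> ~r) -> (r -> ~r)), 0
3. <>r, 0
4. <>[](r -> ~r), 0
5. ~(r -> ~r), 0
6. r, 0
7. r, 1
8. [](r -> ~r), 2
9. r -> ~r, 2
10. ~r, 2
Accessibility: 0R0, 0R1, 0R2, 1R1, 2R2

Yes, satisfiable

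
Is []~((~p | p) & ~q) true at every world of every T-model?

Invalid (countermodel exists)

Tableau for the negation ~[]~((~p | p) & ~q):
1. ~[]~((~p | p) & ~q), u
2. (~p | p) & ~q, v
3. ~p | p, v
4. ~q, v
5. p, v
Accessibility: uRu, uRv, vRv
The negation has an open branch (countermodel exists).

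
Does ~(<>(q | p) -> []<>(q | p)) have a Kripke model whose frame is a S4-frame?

Satisfiable (open branch found)

1. ~(<>(q | p) -> []<>(q | p)), u
2. <>(q | p), u   [~->-rule on 1]
3. ~[]<>(q | p), u   [~->-rule on 1]
4. q | p, v   [<>-rule on 2: fresh world v, uRv]
5. p, v   [|-rule on 4 (branches; this branch)]
6. ~<>(q | p), w   [~[]-rule on 3: fresh world w, uRw]
7. ~(q | p), w   [~<>-rule on 6 via wRw]
8. ~q, w   [~|-rule on 7]
9. ~p, w   [~|-rule on 7]
Accessibility: uRu, uRv, uRw, vRv, wRw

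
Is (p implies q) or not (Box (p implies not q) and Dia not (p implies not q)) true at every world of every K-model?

Tableau for the negation not ((p implies q) or not (Box (p implies not q) and Dia not (p implies not q))):
1. not ((p implies q) or not (Box (p implies not q) and Dia not (p implies not q))), w0
2. not (p implies q), w0
3. Box (p implies not q) and Dia not (p implies not q), w0
4. p, w0
5. not q, w0
6. Box (p implies not q), w0
7. Dia not (p implies not q), w0
8. not (p implies not q), w1
9. p, w1
10. q, w1
11. p implies not q, w1
12. not q, w1
Accessibility: w0Rw1
Branch closes: q and not q both at w1.
Every branch of the negation's tableau closes; the branch above is one of them.

Valid in K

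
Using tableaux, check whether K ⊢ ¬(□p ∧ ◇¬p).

Valid

Tableau for the negation □p ∧ ◇¬p:
1. □p ∧ ◇¬p, 0
2. □p, 0
3. ◇¬p, 0
4. ¬p, 1
5. p, 1
Accessibility: 0R1
Branch closes: p and ¬p both at 1.
Every branch of the negation's tableau closes; the branch above is one of them.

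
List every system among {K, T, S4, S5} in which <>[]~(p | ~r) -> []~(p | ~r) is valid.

S5-tableau for the negation ~(<>[]~(p | ~r) -> []~(p | ~r)):
1. ~(<>[]~(p | ~r) -> []~(p | ~r)), 0
2. <>[]~(p | ~r), 0
3. ~[]~(p | ~r), 0
4. []~(p | ~r), 1
5. ~(p | ~r), 0
6. ~p, 0
7. r, 0
8. ~(p | ~r), 1
9. ~p, 1
10. r, 1
11. p | ~r, 2
12. ~(p | ~r), 2
13. ~p, 2
14. r, 2
15. ~r, 2
Accessibility: 0R0, 0R1, 0R2, 1R0, 1R1, 1R2, 2R0, 2R1, 2R2
Branch closes: r and ~r both at 2.
Every branch closes (one shown): valid in S5.
S4-tableau for the negation ~(<>[]~(p | ~r) -> []~(p | ~r)):
1. ~(<>[]~(p | ~r) -> []~(p | ~r)), 0
2. <>[]~(p | ~r), 0
3. ~[]~(p | ~r), 0
4. []~(p | ~r), 1
5. ~(p | ~r), 1
6. ~p, 1
7. r, 1
8. p | ~r, 2
9. ~r, 2
Accessibility: 0R0, 0R1, 0R2, 1R1, 2R2
Complete open branch: countermodel on an S4-frame, so not valid in S4, nor in K, T (the same frame is also a K-frame and a T-frame).

S5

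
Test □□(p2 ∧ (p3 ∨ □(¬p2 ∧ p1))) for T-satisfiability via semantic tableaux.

Satisfiable

1. □□(p2 ∧ (p3 ∨ □(¬p2 ∧ p1))), u
2. □(p2 ∧ (p3 ∨ □(¬p2 ∧ p1))), u   [□-rule on 1 via uRu]
3. p2 ∧ (p3 ∨ □(¬p2 ∧ p1)), u   [□-rule on 2 via uRu]
4. p2, u   [∧-rule on 3]
5. p3 ∨ □(¬p2 ∧ p1), u   [∧-rule on 3]
6. p3, u   [∨-rule on 5 (branches; this branch)]
Accessibility: uRu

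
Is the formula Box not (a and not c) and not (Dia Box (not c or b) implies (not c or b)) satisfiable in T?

Satisfiable

1. Box not (a and not c) and not (Dia Box (not c or b) implies (not c or b)), u
2. Box not (a and not c), u
3. not (Dia Box (not c or b) implies (not c or b)), u
4. Dia Box (not c or b), u
5. not (not c or b), u
6. c, u
7. not b, u
8. not (a and not c), u
9. Box (not c or b), v
10. not (a and not c), v
11. not c or b, v
12. c, v
13. b, v
Accessibility: uRu, uRv, vRv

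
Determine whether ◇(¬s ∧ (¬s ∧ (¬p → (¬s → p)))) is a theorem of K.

Invalid (countermodel exists)

Tableau for the negation ¬◇(¬s ∧ (¬s ∧ (¬p → (¬s → p)))):
1. ¬◇(¬s ∧ (¬s ∧ (¬p → (¬s → p)))), u
The negation has an open branch (countermodel exists).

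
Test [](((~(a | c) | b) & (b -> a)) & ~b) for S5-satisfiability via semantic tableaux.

Satisfiable

1. [](((~(a | c) | b) & (b -> a)) & ~b), w0
2. ((~(a | c) | b) & (b -> a)) & ~b, w0
3. (~(a | c) | b) & (b -> a), w0
4. ~b, w0
5. ~(a | c) | b, w0
6. b -> a, w0
7. ~(a | c), w0
8. ~a, w0
9. ~c, w0
Accessibility: w0Rw0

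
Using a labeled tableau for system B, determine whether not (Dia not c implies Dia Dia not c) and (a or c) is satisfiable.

Unsatisfiable (every branch closes)

1. not (Dia not c implies Dia Dia not c) and (a or c), u
2. not (Dia not c implies Dia Dia not c), u
3. a or c, u
4. Dia not c, u
5. not Dia Dia not c, u
6. not Dia not c, u
7. c, u
8. not c, v
9. not Dia not c, v
10. c, v
Accessibility: uRu, uRv, vRu, vRv
Branch closes: c and not c both at v.
(One branch shown.) All branches close.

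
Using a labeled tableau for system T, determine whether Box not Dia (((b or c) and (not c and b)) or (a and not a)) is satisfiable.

1. Box not Dia (((b or c) and (not c and b)) or (a and not a)), w0
2. not Dia (((b or c) and (not c and b)) or (a and not a)), w0
3. not (((b or c) and (not c and b)) or (a and not a)), w0
4. not ((b or c) and (not c and b)), w0
5. not (a and not a), w0
6. not (not c and b), w0
7. a, w0
8. not b, w0
Accessibility: w0Rw0

Satisfiable (open branch found)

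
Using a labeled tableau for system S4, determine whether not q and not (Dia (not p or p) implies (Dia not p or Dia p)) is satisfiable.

1. not q and not (Dia (not p or p) implies (Dia not p or Dia p)), w0
2. not q, w0
3. not (Dia (not p or p) implies (Dia not p or Dia p)), w0
4. Dia (not p or p), w0
5. not (Dia not p or Dia p), w0
6. not Dia not p, w0
7. not Dia p, w0
8. p, w0
9. not p, w0
Accessibility: w0Rw0
Branch closes: p and not p both at w0.
(One branch shown.) All branches close.

Unsatisfiable (every branch closes)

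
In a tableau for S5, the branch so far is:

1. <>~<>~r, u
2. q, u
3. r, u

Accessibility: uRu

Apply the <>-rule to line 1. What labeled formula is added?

a fresh world v with uRv, and ~<>~r at v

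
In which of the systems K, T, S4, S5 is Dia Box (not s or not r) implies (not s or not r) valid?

S5

S4-tableau for the negation not (Dia Box (not s or not r) implies (not s or not r)):
1. not (Dia Box (not s or not r) implies (not s or not r)), u
2. Dia Box (not s or not r), u
3. not (not s or not r), u
4. s, u
5. r, u
6. Box (not s or not r), v
7. not s or not r, v
8. not r, v
Accessibility: uRu, uRv, vRv
Complete open branch: countermodel on an S4-frame, so not valid in S4, nor in K, T (the same frame is also a K-frame and a T-frame).
S5-tableau for the negation not (Dia Box (not s or not r) implies (not s or not r)):
1. not (Dia Box (not s or not r) implies (not s or not r)), u
2. Dia Box (not s or not r), u
3. not (not s or not r), u
4. s, u
5. r, u
6. Box (not s or not r), v
7. not s or not r, u
8. not s or not r, v
9. not r, u
Accessibility: uRu, uRv, vRu, vRv
Branch closes: r and not r both at u.
Every branch closes (one shown): valid in S5.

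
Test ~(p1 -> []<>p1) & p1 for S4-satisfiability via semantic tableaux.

1. ~(p1 -> []<>p1) & p1, w0
2. ~(p1 -> []<>p1), w0
3. p1, w0
4. ~[]<>p1, w0
5. ~<>p1, w1
6. ~p1, w1
Accessibility: w0Rw0, w0Rw1, w1Rw1

Yes, satisfiable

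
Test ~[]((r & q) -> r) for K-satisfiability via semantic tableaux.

No, unsatisfiable

1. ~[]((r & q) -> r), 0
2. ~((r & q) -> r), 1   [~[]-rule on 1: fresh world 1, 0R1]
3. r & q, 1   [~->-rule on 2]
4. ~r, 1   [~->-rule on 2]
5. r, 1   [&-rule on 3]
6. q, 1   [&-rule on 3]
Accessibility: 0R1
Branch closes: r and ~r both at 1.
(One branch shown.) All branches close.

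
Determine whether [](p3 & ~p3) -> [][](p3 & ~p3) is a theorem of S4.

Valid

Tableau for the negation ~([](p3 & ~p3) -> [][](p3 & ~p3)):
1. ~([](p3 & ~p3) -> [][](p3 & ~p3)), 0
2. [](p3 & ~p3), 0   [~->-rule on 1]
3. ~[][](p3 & ~p3), 0   [~->-rule on 1]
4. p3 & ~p3, 0   [[]-rule on 2 via 0R0]
5. p3, 0   [&-rule on 4]
6. ~p3, 0   [&-rule on 4]
Accessibility: 0R0
Branch closes: p3 and ~p3 both at 0.
Every branch of the negation's tableau closes; the branch above is one of them.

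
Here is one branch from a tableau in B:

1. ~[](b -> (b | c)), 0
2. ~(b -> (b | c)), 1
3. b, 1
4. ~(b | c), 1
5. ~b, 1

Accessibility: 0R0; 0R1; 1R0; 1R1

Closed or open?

Both b and ~b appear at 1.

Yes, closed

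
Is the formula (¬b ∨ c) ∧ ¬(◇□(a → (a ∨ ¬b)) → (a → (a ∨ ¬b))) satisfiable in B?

Unsatisfiable (every branch closes)

1. (¬b ∨ c) ∧ ¬(◇□(a → (a ∨ ¬b)) → (a → (a ∨ ¬b))), 0
2. ¬b ∨ c, 0
3. ¬(◇□(a → (a ∨ ¬b)) → (a → (a ∨ ¬b))), 0
4. ◇□(a → (a ∨ ¬b)), 0
5. ¬(a → (a ∨ ¬b)), 0
6. a, 0
7. ¬(a ∨ ¬b), 0
8. ¬a, 0
9. b, 0
Accessibility: 0R0
Branch closes: a and ¬a both at 0.
Every branch closes; the branch above is one of them.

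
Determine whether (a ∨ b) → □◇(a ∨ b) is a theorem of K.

Tableau for the negation ¬((a ∨ b) → □◇(a ∨ b)):
1. ¬((a ∨ b) → □◇(a ∨ b)), 0
2. a ∨ b, 0   [¬→-rule on 1]
3. ¬□◇(a ∨ b), 0   [¬→-rule on 1]
4. b, 0   [∨-rule on 2 (branches; this branch)]
5. ¬◇(a ∨ b), 1   [¬□-rule on 3: fresh world 1, 0R1]
Accessibility: 0R1
The negation has an open branch (countermodel exists).

Not valid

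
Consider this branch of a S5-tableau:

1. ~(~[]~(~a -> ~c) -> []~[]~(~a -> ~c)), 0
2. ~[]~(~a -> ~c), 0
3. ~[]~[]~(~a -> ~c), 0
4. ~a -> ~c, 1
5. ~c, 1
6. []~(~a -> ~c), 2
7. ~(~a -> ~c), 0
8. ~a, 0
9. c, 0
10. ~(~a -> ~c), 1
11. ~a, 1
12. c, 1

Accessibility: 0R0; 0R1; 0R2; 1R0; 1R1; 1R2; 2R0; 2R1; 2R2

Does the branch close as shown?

Both c and ~c appear at 1.

Closed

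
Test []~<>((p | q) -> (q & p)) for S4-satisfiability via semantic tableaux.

1. []~<>((p | q) -> (q & p)), 0
2. ~<>((p | q) -> (q & p)), 0
3. ~((p | q) -> (q & p)), 0
4. p | q, 0
5. ~(q & p), 0
6. q, 0
7. ~p, 0
Accessibility: 0R0

Yes, satisfiable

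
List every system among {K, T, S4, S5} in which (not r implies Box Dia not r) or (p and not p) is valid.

S4-tableau for the negation not ((not r implies Box Dia not r) or (p and not p)):
1. not ((not r implies Box Dia not r) or (p and not p)), u
2. not (not r implies Box Dia not r), u
3. not (p and not p), u
4. not r, u
5. not Box Dia not r, u
6. p, u
7. not Dia not r, v
8. r, v
Accessibility: uRu, uRv, vRv
Complete open branch: countermodel on an S4-frame, so not valid in S4, nor in K, T (the same frame is also a K-frame and a T-frame).
S5-tableau for the negation not ((not r implies Box Dia not r) or (p and not p)):
1. not ((not r implies Box Dia not r) or (p and not p)), u
2. not (not r implies Box Dia not r), u
3. not (p and not p), u
4. not r, u
5. not Box Dia not r, u
6. p, u
7. not Dia not r, v
8. r, u
Accessibility: uRu, uRv, vRu, vRv
Branch closes: r and not r both at u.
Every branch closes (one shown): valid in S5.

S5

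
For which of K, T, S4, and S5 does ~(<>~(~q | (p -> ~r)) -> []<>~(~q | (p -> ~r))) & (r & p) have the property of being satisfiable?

K, T, S4

S4-tableau for the formula:
1. ~(<>~(~q | (p -> ~r)) -> []<>~(~q | (p -> ~r))) & (r & p), w0
2. ~(<>~(~q | (p -> ~r)) -> []<>~(~q | (p -> ~r))), w0
3. r & p, w0
4. <>~(~q | (p -> ~r)), w0
5. ~[]<>~(~q | (p -> ~r)), w0
6. r, w0
7. p, w0
8. ~(~q | (p -> ~r)), w1
9. q, w1
10. ~(p -> ~r), w1
11. p, w1
12. r, w1
13. ~<>~(~q | (p -> ~r)), w2
14. ~q | (p -> ~r), w2
15. p -> ~r, w2
16. ~r, w2
Accessibility: w0Rw0, w0Rw1, w0Rw2, w1Rw1, w2Rw2
Complete open branch: satisfiable in S4, hence also in K, T (this S4-model is also a K-model and a T-model).
S5-tableau for the formula:
1. ~(<>~(~q | (p -> ~r)) -> []<>~(~q | (p -> ~r))) & (r & p), w0
2. ~(<>~(~q | (p -> ~r)) -> []<>~(~q | (p -> ~r))), w0
3. r & p, w0
4. <>~(~q | (p -> ~r)), w0
5. ~[]<>~(~q | (p -> ~r)), w0
6. r, w0
7. p, w0
8. ~(~q | (p -> ~r)), w1
9. q, w1
10. ~(p -> ~r), w1
11. p, w1
12. r, w1
13. ~<>~(~q | (p -> ~r)), w2
14. ~q | (p -> ~r), w0
15. ~q | (p -> ~r), w1
16. ~q | (p -> ~r), w2
17. p -> ~r, w0
18. p -> ~r, w1
19. p -> ~r, w2
20. ~r, w0
Accessibility: w0Rw0, w0Rw1, w0Rw2, w1Rw0, w1Rw1, w1Rw2, w2Rw0, w2Rw1, w2Rw2
Branch closes: r and ~r both at w0.
Every branch closes (one shown): unsatisfiable in S5.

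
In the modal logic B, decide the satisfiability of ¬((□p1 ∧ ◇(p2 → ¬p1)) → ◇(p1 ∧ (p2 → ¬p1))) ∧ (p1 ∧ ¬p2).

Unsatisfiable (every branch closes)

1. ¬((□p1 ∧ ◇(p2 → ¬p1)) → ◇(p1 ∧ (p2 → ¬p1))) ∧ (p1 ∧ ¬p2), 0
2. ¬((□p1 ∧ ◇(p2 → ¬p1)) → ◇(p1 ∧ (p2 → ¬p1))), 0
3. p1 ∧ ¬p2, 0
4. □p1 ∧ ◇(p2 → ¬p1), 0
5. ¬◇(p1 ∧ (p2 → ¬p1)), 0
6. p1, 0
7. ¬p2, 0
8. □p1, 0
9. ◇(p2 → ¬p1), 0
10. ¬(p1 ∧ (p2 → ¬p1)), 0
11. ¬(p2 → ¬p1), 0
12. p2, 0
Accessibility: 0R0
Branch closes: p2 and ¬p2 both at 0.
Every branch closes; the branch above is one of them.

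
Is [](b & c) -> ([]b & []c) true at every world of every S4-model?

Valid

Tableau for the negation ~([](b & c) -> ([]b & []c)):
1. ~([](b & c) -> ([]b & []c)), w0
2. [](b & c), w0   [~->-rule on 1]
3. ~([]b & []c), w0   [~->-rule on 1]
4. b & c, w0   [[]-rule on 2 via w0Rw0]
5. b, w0   [&-rule on 4]
6. c, w0   [&-rule on 4]
7. ~[]c, w0   [~&-rule on 3 (branches; this branch)]
8. ~c, w1   [~[]-rule on 7: fresh world w1, w0Rw1]
9. b & c, w1   [[]-rule on 2 via w0Rw1]
10. b, w1   [&-rule on 9]
11. c, w1   [&-rule on 9]
Accessibility: w0Rw0, w0Rw1, w1Rw1
Branch closes: c and ~c both at w1.
All branches of the negation close; one closing branch shown above.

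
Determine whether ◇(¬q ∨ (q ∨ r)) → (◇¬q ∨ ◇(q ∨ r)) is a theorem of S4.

Tableau for the negation ¬(◇(¬q ∨ (q ∨ r)) → (◇¬q ∨ ◇(q ∨ r))):
1. ¬(◇(¬q ∨ (q ∨ r)) → (◇¬q ∨ ◇(q ∨ r))), u
2. ◇(¬q ∨ (q ∨ r)), u
3. ¬(◇¬q ∨ ◇(q ∨ r)), u
4. ¬◇¬q, u
5. ¬◇(q ∨ r), u
6. q, u
7. ¬(q ∨ r), u
8. ¬q, u
9. ¬r, u
Accessibility: uRu
Branch closes: q and ¬q both at u.
Every branch of the negation's tableau closes; the branch above is one of them.

Valid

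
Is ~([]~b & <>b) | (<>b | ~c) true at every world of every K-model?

Tableau for the negation ~(~([]~b & <>b) | (<>b | ~c)):
1. ~(~([]~b & <>b) | (<>b | ~c)), w0
2. []~b & <>b, w0   [~|-rule on 1]
3. ~(<>b | ~c), w0   [~|-rule on 1]
4. []~b, w0   [&-rule on 2]
5. <>b, w0   [&-rule on 2]
6. ~<>b, w0   [~|-rule on 3]
7. c, w0   [~|-rule on 3]
8. b, w1   [<>-rule on 5: fresh world w1, w0Rw1]
9. ~b, w1   [[]-rule on 4 via w0Rw1]
Accessibility: w0Rw1
Branch closes: b and ~b both at w1.
Every branch of the negation's tableau closes; the branch above is one of them.

Yes, valid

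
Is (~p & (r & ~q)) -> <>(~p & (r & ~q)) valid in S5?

Tableau for the negation ~((~p & (r & ~q)) -> <>(~p & (r & ~q))):
1. ~((~p & (r & ~q)) -> <>(~p & (r & ~q))), w0
2. ~p & (r & ~q), w0
3. ~<>(~p & (r & ~q)), w0
4. ~p, w0
5. r & ~q, w0
6. r, w0
7. ~q, w0
8. ~(~p & (r & ~q)), w0
9. ~(r & ~q), w0
10. q, w0
Accessibility: w0Rw0
Branch closes: q and ~q both at w0.
All branches of the negation close; one closing branch shown above.

Valid in S5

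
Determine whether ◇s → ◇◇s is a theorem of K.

Not valid

Tableau for the negation ¬(◇s → ◇◇s):
1. ¬(◇s → ◇◇s), u
2. ◇s, u
3. ¬◇◇s, u
4. s, v
5. ¬◇s, v
Accessibility: uRv
The negation has an open branch (countermodel exists).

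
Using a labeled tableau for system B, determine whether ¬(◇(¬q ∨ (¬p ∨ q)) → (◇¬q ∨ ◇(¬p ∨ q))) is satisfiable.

No, unsatisfiable

1. ¬(◇(¬q ∨ (¬p ∨ q)) → (◇¬q ∨ ◇(¬p ∨ q))), u
2. ◇(¬q ∨ (¬p ∨ q)), u   [¬→-rule on 1]
3. ¬(◇¬q ∨ ◇(¬p ∨ q)), u   [¬→-rule on 1]
4. ¬◇¬q, u   [¬∨-rule on 3]
5. ¬◇(¬p ∨ q), u   [¬∨-rule on 3]
6. q, u   [¬◇-rule on 4 via uRu]
7. ¬(¬p ∨ q), u   [¬◇-rule on 5 via uRu]
8. p, u   [¬∨-rule on 7]
9. ¬q, u   [¬∨-rule on 7]
Accessibility: uRu
Branch closes: q and ¬q both at u.
All branches of the tableau close; one closing branch shown above.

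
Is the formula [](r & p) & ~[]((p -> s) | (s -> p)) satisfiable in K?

No, unsatisfiable

1. [](r & p) & ~[]((p -> s) | (s -> p)), u
2. [](r & p), u
3. ~[]((p -> s) | (s -> p)), u
4. ~((p -> s) | (s -> p)), v
5. ~(p -> s), v
6. ~(s -> p), v
7. p, v
8. ~s, v
9. s, v
10. ~p, v
Accessibility: uRv
Branch closes: s and ~s both at v.
(One branch shown.) All branches close.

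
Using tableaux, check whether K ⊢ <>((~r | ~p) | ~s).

Invalid (countermodel exists)

Tableau for the negation ~<>((~r | ~p) | ~s):
1. ~<>((~r | ~p) | ~s), u
The negation has an open branch (countermodel exists).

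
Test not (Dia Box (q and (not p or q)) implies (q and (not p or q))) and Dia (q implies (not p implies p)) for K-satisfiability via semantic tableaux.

Yes, satisfiable

1. not (Dia Box (q and (not p or q)) implies (q and (not p or q))) and Dia (q implies (not p implies p)), 0
2. not (Dia Box (q and (not p or q)) implies (q and (not p or q))), 0
3. Dia (q implies (not p implies p)), 0
4. Dia Box (q and (not p or q)), 0
5. not (q and (not p or q)), 0
6. not (not p or q), 0
7. p, 0
8. not q, 0
9. q implies (not p implies p), 1
10. not p implies p, 1
11. p, 1
12. Box (q and (not p or q)), 2
Accessibility: 0R1, 0R2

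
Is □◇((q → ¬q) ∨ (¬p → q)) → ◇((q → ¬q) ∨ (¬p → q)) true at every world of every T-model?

Yes, valid

Tableau for the negation ¬(□◇((q → ¬q) ∨ (¬p → q)) → ◇((q → ¬q) ∨ (¬p → q))):
1. ¬(□◇((q → ¬q) ∨ (¬p → q)) → ◇((q → ¬q) ∨ (¬p → q))), u
2. □◇((q → ¬q) ∨ (¬p → q)), u   [¬→-rule on 1]
3. ¬◇((q → ¬q) ∨ (¬p → q)), u   [¬→-rule on 1]
4. ◇((q → ¬q) ∨ (¬p → q)), u   [□-rule on 2 via uRu]
5. ¬((q → ¬q) ∨ (¬p → q)), u   [¬◇-rule on 3 via uRu]
6. ¬(q → ¬q), u   [¬∨-rule on 5]
7. ¬(¬p → q), u   [¬∨-rule on 5]
8. q, u   [¬→-rule on 6]
9. ¬p, u   [¬→-rule on 7]
10. ¬q, u   [¬→-rule on 7]
Accessibility: uRu
Branch closes: q and ¬q both at u.
Every branch of the negation's tableau closes; the branch above is one of them.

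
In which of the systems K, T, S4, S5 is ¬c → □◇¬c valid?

S5

S4-tableau for the negation ¬(¬c → □◇¬c):
1. ¬(¬c → □◇¬c), 0
2. ¬c, 0   [¬→-rule on 1]
3. ¬□◇¬c, 0   [¬→-rule on 1]
4. ¬◇¬c, 1   [¬□-rule on 3: fresh world 1, 0R1]
5. c, 1   [¬◇-rule on 4 via 1R1]
Accessibility: 0R0, 0R1, 1R1
Complete open branch: countermodel on an S4-frame, so not valid in S4, nor in K, T (the same frame is also a K-frame and a T-frame).
S5-tableau for the negation ¬(¬c → □◇¬c):
1. ¬(¬c → □◇¬c), 0
2. ¬c, 0   [¬→-rule on 1]
3. ¬□◇¬c, 0   [¬→-rule on 1]
4. ¬◇¬c, 1   [¬□-rule on 3: fresh world 1, 0R1]
5. c, 0   [¬◇-rule on 4 via 1R0]
Accessibility: 0R0, 0R1, 1R0, 1R1
Branch closes: c and ¬c both at 0.
Every branch closes (one shown): valid in S5.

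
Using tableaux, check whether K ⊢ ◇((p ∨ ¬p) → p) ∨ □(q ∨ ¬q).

Yes, valid

Tableau for the negation ¬(◇((p ∨ ¬p) → p) ∨ □(q ∨ ¬q)):
1. ¬(◇((p ∨ ¬p) → p) ∨ □(q ∨ ¬q)), 0
2. ¬◇((p ∨ ¬p) → p), 0   [¬∨-rule on 1]
3. ¬□(q ∨ ¬q), 0   [¬∨-rule on 1]
4. ¬(q ∨ ¬q), 1   [¬□-rule on 3: fresh world 1, 0R1]
5. ¬q, 1   [¬∨-rule on 4]
6. q, 1   [¬∨-rule on 4]
Accessibility: 0R1
Branch closes: q and ¬q both at 1.
All branches of the negation close; one closing branch shown above.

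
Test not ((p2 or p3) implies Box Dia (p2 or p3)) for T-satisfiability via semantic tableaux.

Satisfiable (open branch found)

1. not ((p2 or p3) implies Box Dia (p2 or p3)), w0
2. p2 or p3, w0   [neg-implies-rule on 1]
3. not Box Dia (p2 or p3), w0   [neg-implies-rule on 1]
4. p3, w0   [or-rule on 2 (branches; this branch)]
5. not Dia (p2 or p3), w1   [neg-Box-rule on 3: fresh world w1, w0Rw1]
6. not (p2 or p3), w1   [neg-Dia-rule on 5 via w1Rw1]
7. not p2, w1   [neg-or-rule on 6]
8. not p3, w1   [neg-or-rule on 6]
Accessibility: w0Rw0, w0Rw1, w1Rw1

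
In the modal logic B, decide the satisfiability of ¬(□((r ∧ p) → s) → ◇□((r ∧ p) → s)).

No, unsatisfiable

1. ¬(□((r ∧ p) → s) → ◇□((r ∧ p) → s)), u
2. □((r ∧ p) → s), u
3. ¬◇□((r ∧ p) → s), u
4. (r ∧ p) → s, u
5. ¬□((r ∧ p) → s), u
6. ¬(r ∧ p), u
7. ¬p, u
8. ¬((r ∧ p) → s), v
9. r ∧ p, v
10. ¬s, v
11. r, v
12. p, v
13. (r ∧ p) → s, v
14. ¬□((r ∧ p) → s), v
15. ¬(r ∧ p), v
16. ¬p, v
Accessibility: uRu, uRv, vRu, vRv
Branch closes: p and ¬p both at v.
(One branch shown.) All branches close.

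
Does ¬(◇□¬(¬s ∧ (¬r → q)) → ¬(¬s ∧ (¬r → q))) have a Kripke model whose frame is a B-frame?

1. ¬(◇□¬(¬s ∧ (¬r → q)) → ¬(¬s ∧ (¬r → q))), w0
2. ◇□¬(¬s ∧ (¬r → q)), w0
3. ¬s ∧ (¬r → q), w0
4. ¬s, w0
5. ¬r → q, w0
6. q, w0
7. □¬(¬s ∧ (¬r → q)), w1
8. ¬(¬s ∧ (¬r → q)), w0
9. ¬(¬s ∧ (¬r → q)), w1
10. ¬(¬r → q), w0
11. ¬r, w0
12. ¬q, w0
Accessibility: w0Rw0, w0Rw1, w1Rw0, w1Rw1
Branch closes: q and ¬q both at w0.
All branches of the tableau close; one closing branch shown above.

Unsatisfiable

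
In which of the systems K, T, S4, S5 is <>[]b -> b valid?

S5-tableau for the negation ~(<>[]b -> b):
1. ~(<>[]b -> b), w0
2. <>[]b, w0
3. ~b, w0
4. []b, w1
5. b, w0
Accessibility: w0Rw0, w0Rw1, w1Rw0, w1Rw1
Branch closes: b and ~b both at w0.
Every branch closes (one shown): valid in S5.
S4-tableau for the negation ~(<>[]b -> b):
1. ~(<>[]b -> b), w0
2. <>[]b, w0
3. ~b, w0
4. []b, w1
5. b, w1
Accessibility: w0Rw0, w0Rw1, w1Rw1
Complete open branch: countermodel on an S4-frame, so not valid in S4, nor in K, T (the same frame is also a K-frame and a T-frame).

S5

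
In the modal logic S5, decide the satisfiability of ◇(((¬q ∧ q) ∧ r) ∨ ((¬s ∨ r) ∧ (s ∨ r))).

1. ◇(((¬q ∧ q) ∧ r) ∨ ((¬s ∨ r) ∧ (s ∨ r))), u
2. ((¬q ∧ q) ∧ r) ∨ ((¬s ∨ r) ∧ (s ∨ r)), v
3. (¬s ∨ r) ∧ (s ∨ r), v
4. ¬s ∨ r, v
5. s ∨ r, v
6. r, v
Accessibility: uRu, uRv, vRu, vRv

Satisfiable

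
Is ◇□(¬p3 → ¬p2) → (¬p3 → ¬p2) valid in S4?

Invalid (countermodel exists)

Tableau for the negation ¬(◇□(¬p3 → ¬p2) → (¬p3 → ¬p2)):
1. ¬(◇□(¬p3 → ¬p2) → (¬p3 → ¬p2)), u
2. ◇□(¬p3 → ¬p2), u
3. ¬(¬p3 → ¬p2), u
4. ¬p3, u
5. p2, u
6. □(¬p3 → ¬p2), v
7. ¬p3 → ¬p2, v
8. ¬p2, v
Accessibility: uRu, uRv, vRv
The negation has an open branch (countermodel exists).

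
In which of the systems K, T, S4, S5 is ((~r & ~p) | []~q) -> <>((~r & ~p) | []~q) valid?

T-tableau for the negation ~(((~r & ~p) | []~q) -> <>((~r & ~p) | []~q)):
1. ~(((~r & ~p) | []~q) -> <>((~r & ~p) | []~q)), u
2. (~r & ~p) | []~q, u
3. ~<>((~r & ~p) | []~q), u
4. ~((~r & ~p) | []~q), u
5. ~(~r & ~p), u
6. ~[]~q, u
7. []~q, u
8. ~q, u
9. p, u
10. q, v
11. ~((~r & ~p) | []~q), v
12. ~(~r & ~p), v
13. ~[]~q, v
14. ~q, v
Accessibility: uRu, uRv, vRv
Branch closes: q and ~q both at v.
Every branch closes (one shown): valid in T, hence also in S4, S5 (every theorem of T is a theorem of S4 and S5).
K-tableau for the negation ~(((~r & ~p) | []~q) -> <>((~r & ~p) | []~q)):
1. ~(((~r & ~p) | []~q) -> <>((~r & ~p) | []~q)), u
2. (~r & ~p) | []~q, u
3. ~<>((~r & ~p) | []~q), u
4. []~q, u
Complete open branch: countermodel on a K-frame, so not valid in K.

T, S4, S5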